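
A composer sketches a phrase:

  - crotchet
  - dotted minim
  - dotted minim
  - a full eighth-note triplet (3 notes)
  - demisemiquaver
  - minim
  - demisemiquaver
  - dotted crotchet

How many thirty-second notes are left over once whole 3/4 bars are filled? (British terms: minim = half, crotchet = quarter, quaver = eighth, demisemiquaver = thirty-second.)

One bar of 3/4 = 24 thirty-second notes.
In thirty-second notes: crotchet = 8; dotted minim = 24; dotted minim = 24; a full eighth-note triplet (3 notes) (three triplet eighths span one quarter) = 8; demisemiquaver = 1; minim = 16; demisemiquaver = 1; dotted crotchet = 12.
Sum: 8 + 24 + 24 + 8 + 1 + 16 + 1 + 12 = 94.
94 ÷ 24 = 3 complete bars with 22 thirty-second notes remaining.

22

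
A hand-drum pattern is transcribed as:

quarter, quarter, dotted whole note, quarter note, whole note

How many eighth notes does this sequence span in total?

26

In eighth notes: quarter = 2; quarter = 2; dotted whole note = 12; quarter note = 2; whole note = 8.
Adding: 2 + 2 + 12 + 2 + 8 = 26 eighth notes.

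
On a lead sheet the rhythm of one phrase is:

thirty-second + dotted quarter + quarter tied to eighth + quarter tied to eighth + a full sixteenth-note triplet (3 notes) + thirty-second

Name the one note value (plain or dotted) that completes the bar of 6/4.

The bar of 6/4 = 48 thirty-second notes.
Convert each value to thirty-second notes: thirty-second = 1; dotted quarter = 12; quarter tied to eighth (quarter + eighth) = 12; quarter tied to eighth (quarter + eighth) = 12; a full sixteenth-note triplet (3 notes) (three triplet sixteenths span one eighth) = 4; thirty-second = 1.
Adding: 1 + 12 + 12 + 12 + 4 + 1 = 42.
Remaining: 48 − 42 = 6 thirty-second notes, which is a dotted eighth note.

dotted eighth note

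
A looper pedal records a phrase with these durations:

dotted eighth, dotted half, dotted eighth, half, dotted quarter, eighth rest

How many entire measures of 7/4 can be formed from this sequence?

One bar of 7/4 = 28 sixteenth notes.
Working in sixteenth notes: dotted eighth = 3; dotted half = 12; dotted eighth = 3; half = 8; dotted quarter = 6; eighth rest = 2.
Adding: 3 + 12 + 3 + 8 + 6 + 2 = 34.
34 ÷ 28 = 1 complete bar with 6 left over.

1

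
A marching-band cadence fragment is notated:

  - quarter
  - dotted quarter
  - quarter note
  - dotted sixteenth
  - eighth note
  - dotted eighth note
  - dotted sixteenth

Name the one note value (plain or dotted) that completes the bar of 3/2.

eighth note

The bar of 3/2 = 48 thirty-second notes.
Express everything in thirty-second notes: quarter = 8; dotted quarter = 12; quarter note = 8; dotted sixteenth = 3; eighth note = 4; dotted eighth note = 6; dotted sixteenth = 3.
Altogether 8 + 12 + 8 + 3 + 4 + 6 + 3 = 44.
Remaining: 48 − 44 = 4 thirty-second notes, which is a eighth note.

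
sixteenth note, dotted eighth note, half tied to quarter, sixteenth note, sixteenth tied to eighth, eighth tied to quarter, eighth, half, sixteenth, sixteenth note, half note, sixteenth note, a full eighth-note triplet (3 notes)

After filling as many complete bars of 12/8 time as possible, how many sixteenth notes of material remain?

3

One bar of 12/8 = 24 sixteenth notes.
Express everything in sixteenth notes: sixteenth note = 1; dotted eighth note = 3; half tied to quarter (half + quarter) = 12; sixteenth note = 1; sixteenth tied to eighth (sixteenth + eighth) = 3; eighth tied to quarter (eighth + quarter) = 6; eighth = 2; half = 8; sixteenth = 1; sixteenth note = 1; half note = 8; sixteenth note = 1; a full eighth-note triplet (3 notes) (three triplet eighths span one quarter) = 4.
Sum: 1 + 3 + 12 + 1 + 3 + 6 + 2 + 8 + 1 + 1 + 8 + 1 + 4 = 51.
51 ÷ 24 = 2 complete bars with 3 sixteenth notes remaining.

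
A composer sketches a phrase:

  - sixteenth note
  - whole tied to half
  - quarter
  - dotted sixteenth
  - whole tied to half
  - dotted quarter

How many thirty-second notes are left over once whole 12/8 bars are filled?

One bar of 12/8 = 48 thirty-second notes.
Each duration in thirty-second notes: sixteenth note = 2; whole tied to half (whole + half) = 48; quarter = 8; dotted sixteenth = 3; whole tied to half (whole + half) = 48; dotted quarter = 12.
Total: 2 + 48 + 8 + 3 + 48 + 12 = 121.
121 ÷ 48 = 2 complete bars with 25 thirty-second notes remaining.

25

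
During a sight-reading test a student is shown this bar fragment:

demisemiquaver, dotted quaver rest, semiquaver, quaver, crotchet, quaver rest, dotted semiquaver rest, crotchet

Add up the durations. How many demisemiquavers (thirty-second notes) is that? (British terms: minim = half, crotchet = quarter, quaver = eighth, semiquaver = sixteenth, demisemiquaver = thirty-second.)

36

Express everything in thirty-second notes: demisemiquaver = 1; dotted quaver rest = 6; semiquaver = 2; quaver = 4; crotchet = 8; quaver rest = 4; dotted semiquaver rest = 3; crotchet = 8.
Total: 1 + 6 + 2 + 4 + 8 + 4 + 3 + 8 = 36 thirty-second notes.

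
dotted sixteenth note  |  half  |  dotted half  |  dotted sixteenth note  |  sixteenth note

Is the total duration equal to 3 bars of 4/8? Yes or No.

Yes

One bar of 4/8 = 16 thirty-second notes, so 3 bars = 48.
Each duration in thirty-second notes: dotted sixteenth note = 3; half = 16; dotted half = 24; dotted sixteenth note = 3; sixteenth note = 2.
Altogether 3 + 16 + 24 + 3 + 2 = 48.
48 equals 48, so the answer is Yes.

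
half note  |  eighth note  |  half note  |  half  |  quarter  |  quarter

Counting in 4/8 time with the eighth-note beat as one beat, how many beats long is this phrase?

17

One eighth-note beat = 2 sixteenth notes.
Working in sixteenth notes: half note = 8; eighth note = 2; half note = 8; half = 8; quarter = 4; quarter = 4.
Sum: 8 + 2 + 8 + 8 + 4 + 4 = 34.
34 ÷ 2 = 17 beats.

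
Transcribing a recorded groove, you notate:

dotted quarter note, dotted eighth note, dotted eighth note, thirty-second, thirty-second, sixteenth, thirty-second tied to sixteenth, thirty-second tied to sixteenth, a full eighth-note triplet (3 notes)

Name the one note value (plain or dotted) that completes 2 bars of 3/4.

dotted eighth note

2 bars of 3/4 = 48 thirty-second notes.
Working in thirty-second notes: dotted quarter note = 12; dotted eighth note = 6; dotted eighth note = 6; thirty-second = 1; thirty-second = 1; sixteenth = 2; thirty-second tied to sixteenth (thirty-second + sixteenth) = 3; thirty-second tied to sixteenth (thirty-second + sixteenth) = 3; a full eighth-note triplet (3 notes) (three triplet eighths span one quarter) = 8.
Adding: 12 + 6 + 6 + 1 + 1 + 2 + 3 + 3 + 8 = 42.
Remaining: 48 − 42 = 6 thirty-second notes, which is a dotted eighth note.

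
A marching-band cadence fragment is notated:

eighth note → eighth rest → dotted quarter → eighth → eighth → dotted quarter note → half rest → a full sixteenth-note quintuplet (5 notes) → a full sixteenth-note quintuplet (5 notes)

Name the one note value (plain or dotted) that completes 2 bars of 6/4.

dotted half note

2 bars of 6/4 = 24 eighth notes.
Working in eighth notes: eighth note = 1; eighth rest = 1; dotted quarter = 3; eighth = 1; eighth = 1; dotted quarter note = 3; half rest = 4; a full sixteenth-note quintuplet (5 notes) (five quintuplet sixteenths span one quarter) = 2; a full sixteenth-note quintuplet (5 notes) (five quintuplet sixteenths span one quarter) = 2.
Adding: 1 + 1 + 3 + 1 + 1 + 3 + 4 + 2 + 2 = 18.
Remaining: 24 − 18 = 6 eighth notes, which is a dotted half note.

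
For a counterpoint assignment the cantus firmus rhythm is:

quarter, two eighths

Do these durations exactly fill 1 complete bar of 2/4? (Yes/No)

One bar of 2/4 = 4 eighth notes.
Convert each value to eighth notes: quarter = 2; eighth = 1; eighth = 1.
Altogether 2 + 1 + 1 = 4.
4 equals 4, so the answer is Yes.

Yes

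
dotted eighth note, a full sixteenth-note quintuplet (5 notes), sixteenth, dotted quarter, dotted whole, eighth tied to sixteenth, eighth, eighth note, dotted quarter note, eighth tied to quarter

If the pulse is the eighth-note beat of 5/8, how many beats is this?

28.5

One eighth-note beat = 2 sixteenth notes.
Working in sixteenth notes: dotted eighth note = 3; a full sixteenth-note quintuplet (5 notes) (five quintuplet sixteenths span one quarter) = 4; sixteenth = 1; dotted quarter = 6; dotted whole = 24; eighth tied to sixteenth (eighth + sixteenth) = 3; eighth = 2; eighth note = 2; dotted quarter note = 6; eighth tied to quarter (eighth + quarter) = 6.
Altogether 3 + 4 + 1 + 6 + 24 + 3 + 2 + 2 + 6 + 6 = 57.
57 ÷ 2 = 28.5 beats.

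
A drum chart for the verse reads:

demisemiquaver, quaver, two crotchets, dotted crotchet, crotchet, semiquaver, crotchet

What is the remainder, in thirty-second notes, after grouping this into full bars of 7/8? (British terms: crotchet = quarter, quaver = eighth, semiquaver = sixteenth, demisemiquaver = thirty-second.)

One bar of 7/8 = 28 thirty-second notes.
Each duration in thirty-second notes: demisemiquaver = 1; quaver = 4; crotchet = 8; crotchet = 8; dotted crotchet = 12; crotchet = 8; semiquaver = 2; crotchet = 8.
Sum: 1 + 4 + 8 + 8 + 12 + 8 + 2 + 8 = 51.
51 ÷ 28 = 1 complete bar with 23 thirty-second notes remaining.

23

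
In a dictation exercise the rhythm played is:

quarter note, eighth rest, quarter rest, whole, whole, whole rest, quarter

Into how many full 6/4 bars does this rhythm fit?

2

One bar of 6/4 = 12 eighth notes.
Each duration in eighth notes: quarter note = 2; eighth rest = 1; quarter rest = 2; whole = 8; whole = 8; whole rest = 8; quarter = 2.
Adding: 2 + 1 + 2 + 8 + 8 + 8 + 2 = 31.
31 ÷ 12 = 2 complete bars with 7 left over.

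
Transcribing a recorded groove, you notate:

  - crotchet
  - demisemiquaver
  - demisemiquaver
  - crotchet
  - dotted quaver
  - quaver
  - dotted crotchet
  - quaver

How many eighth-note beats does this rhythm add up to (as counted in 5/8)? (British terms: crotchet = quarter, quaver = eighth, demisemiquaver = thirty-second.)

11

One eighth-note beat = 4 thirty-second notes.
Express everything in thirty-second notes: crotchet = 8; demisemiquaver = 1; demisemiquaver = 1; crotchet = 8; dotted quaver = 6; quaver = 4; dotted crotchet = 12; quaver = 4.
Altogether 8 + 1 + 1 + 8 + 6 + 4 + 12 + 4 = 44.
44 ÷ 4 = 11 beats.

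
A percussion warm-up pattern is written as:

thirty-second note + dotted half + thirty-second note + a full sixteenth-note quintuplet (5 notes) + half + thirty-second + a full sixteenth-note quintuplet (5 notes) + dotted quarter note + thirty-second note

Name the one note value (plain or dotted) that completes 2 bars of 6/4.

dotted half note

2 bars of 6/4 = 96 thirty-second notes.
Convert each value to thirty-second notes: thirty-second note = 1; dotted half = 24; thirty-second note = 1; a full sixteenth-note quintuplet (5 notes) (five quintuplet sixteenths span one quarter) = 8; half = 16; thirty-second = 1; a full sixteenth-note quintuplet (5 notes) (five quintuplet sixteenths span one quarter) = 8; dotted quarter note = 12; thirty-second note = 1.
Adding: 1 + 24 + 1 + 8 + 16 + 1 + 8 + 12 + 1 = 72.
Remaining: 96 − 72 = 24 thirty-second notes, which is a dotted half note.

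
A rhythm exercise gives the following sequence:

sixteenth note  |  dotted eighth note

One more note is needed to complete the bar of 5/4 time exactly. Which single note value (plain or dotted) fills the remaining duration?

The bar of 5/4 = 20 sixteenth notes.
Convert each value to sixteenth notes: sixteenth note = 1; dotted eighth note = 3.
Altogether 1 + 3 = 4.
Remaining: 20 − 4 = 16 sixteenth notes, which is a whole note.

whole note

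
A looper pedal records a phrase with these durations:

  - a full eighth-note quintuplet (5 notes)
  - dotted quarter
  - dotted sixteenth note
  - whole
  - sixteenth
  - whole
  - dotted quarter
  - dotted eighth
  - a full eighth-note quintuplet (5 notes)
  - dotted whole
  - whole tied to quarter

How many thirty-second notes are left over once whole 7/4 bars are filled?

One bar of 7/4 = 56 thirty-second notes.
Working in thirty-second notes: a full eighth-note quintuplet (5 notes) (five quintuplet eighths span one half) = 16; dotted quarter = 12; dotted sixteenth note = 3; whole = 32; sixteenth = 2; whole = 32; dotted quarter = 12; dotted eighth = 6; a full eighth-note quintuplet (5 notes) (five quintuplet eighths span one half) = 16; dotted whole = 48; whole tied to quarter (whole + quarter) = 40.
Sum: 16 + 12 + 3 + 32 + 2 + 32 + 12 + 6 + 16 + 48 + 40 = 219.
219 ÷ 56 = 3 complete bars with 51 thirty-second notes remaining.

51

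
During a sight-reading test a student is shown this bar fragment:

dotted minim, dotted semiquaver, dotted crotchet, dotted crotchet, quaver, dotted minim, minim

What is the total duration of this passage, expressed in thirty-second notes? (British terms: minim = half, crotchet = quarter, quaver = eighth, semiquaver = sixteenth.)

Working in thirty-second notes: dotted minim = 24; dotted semiquaver = 3; dotted crotchet = 12; dotted crotchet = 12; quaver = 4; dotted minim = 24; minim = 16.
Adding: 24 + 3 + 12 + 12 + 4 + 24 + 16 = 95 thirty-second notes.

95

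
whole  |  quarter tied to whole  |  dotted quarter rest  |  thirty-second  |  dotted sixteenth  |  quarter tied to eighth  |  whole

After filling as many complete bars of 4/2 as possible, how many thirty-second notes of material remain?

One bar of 4/2 = 64 thirty-second notes.
Express everything in thirty-second notes: whole = 32; quarter tied to whole (quarter + whole) = 40; dotted quarter rest = 12; thirty-second = 1; dotted sixteenth = 3; quarter tied to eighth (quarter + eighth) = 12; whole = 32.
Altogether 32 + 40 + 12 + 1 + 3 + 12 + 32 = 132.
132 ÷ 64 = 2 complete bars with 4 thirty-second notes remaining.

4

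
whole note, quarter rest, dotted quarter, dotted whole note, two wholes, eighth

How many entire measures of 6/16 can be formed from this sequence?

14

One bar of 6/16 = 3 eighth notes.
Convert each value to eighth notes: whole note = 8; quarter rest = 2; dotted quarter = 3; dotted whole note = 12; whole = 8; whole = 8; eighth = 1.
Altogether 8 + 2 + 3 + 12 + 8 + 8 + 1 = 42.
42 ÷ 3 = 14 complete bars with 0 left over.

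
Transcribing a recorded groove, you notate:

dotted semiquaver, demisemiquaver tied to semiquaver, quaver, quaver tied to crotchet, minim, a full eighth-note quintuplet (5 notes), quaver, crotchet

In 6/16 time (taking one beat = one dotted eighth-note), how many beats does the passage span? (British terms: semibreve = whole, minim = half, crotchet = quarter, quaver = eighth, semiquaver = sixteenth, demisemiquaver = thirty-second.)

One dotted eighth-note beat = 6 thirty-second notes.
Each duration in thirty-second notes: dotted semiquaver = 3; demisemiquaver tied to semiquaver (demisemiquaver + semiquaver) = 3; quaver = 4; quaver tied to crotchet (quaver + crotchet) = 12; minim = 16; a full eighth-note quintuplet (5 notes) (five quintuplet eighths span one half) = 16; quaver = 4; crotchet = 8.
Sum: 3 + 3 + 4 + 12 + 16 + 16 + 4 + 8 = 66.
66 ÷ 6 = 11 beats.

11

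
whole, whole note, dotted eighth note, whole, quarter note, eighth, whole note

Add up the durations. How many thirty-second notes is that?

Express everything in thirty-second notes: whole = 32; whole note = 32; dotted eighth note = 6; whole = 32; quarter note = 8; eighth = 4; whole note = 32.
Sum: 32 + 32 + 6 + 32 + 8 + 4 + 32 = 146 thirty-second notes.

146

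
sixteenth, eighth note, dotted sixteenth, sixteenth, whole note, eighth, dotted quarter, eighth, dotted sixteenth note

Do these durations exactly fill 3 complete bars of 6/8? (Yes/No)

No

One bar of 6/8 = 24 thirty-second notes, so 3 bars = 72.
Working in thirty-second notes: sixteenth = 2; eighth note = 4; dotted sixteenth = 3; sixteenth = 2; whole note = 32; eighth = 4; dotted quarter = 12; eighth = 4; dotted sixteenth note = 3.
Adding: 2 + 4 + 3 + 2 + 32 + 4 + 12 + 4 + 3 = 66.
66 falls short of 72, so the answer is No.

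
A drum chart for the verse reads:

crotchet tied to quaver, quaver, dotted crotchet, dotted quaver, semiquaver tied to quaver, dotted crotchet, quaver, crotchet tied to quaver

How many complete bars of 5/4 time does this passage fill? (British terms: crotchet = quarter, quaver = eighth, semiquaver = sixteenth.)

1

One bar of 5/4 = 20 sixteenth notes.
In sixteenth notes: crotchet tied to quaver (crotchet + quaver) = 6; quaver = 2; dotted crotchet = 6; dotted quaver = 3; semiquaver tied to quaver (semiquaver + quaver) = 3; dotted crotchet = 6; quaver = 2; crotchet tied to quaver (crotchet + quaver) = 6.
Sum: 6 + 2 + 6 + 3 + 3 + 6 + 2 + 6 = 34.
34 ÷ 20 = 1 complete bar with 14 left over.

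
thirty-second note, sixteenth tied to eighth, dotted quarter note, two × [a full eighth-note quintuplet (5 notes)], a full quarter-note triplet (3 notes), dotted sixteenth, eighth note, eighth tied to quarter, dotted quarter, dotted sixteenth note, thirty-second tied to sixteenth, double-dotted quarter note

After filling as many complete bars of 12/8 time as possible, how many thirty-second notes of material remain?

One bar of 12/8 = 48 thirty-second notes.
Working in thirty-second notes: thirty-second note = 1; sixteenth tied to eighth (sixteenth + eighth) = 6; dotted quarter note = 12; a full eighth-note quintuplet (5 notes) (five quintuplet eighths span one half) = 16; a full eighth-note quintuplet (5 notes) (five quintuplet eighths span one half) = 16; a full quarter-note triplet (3 notes) (three triplet quarters span one half) = 16; dotted sixteenth = 3; eighth note = 4; eighth tied to quarter (eighth + quarter) = 12; dotted quarter = 12; dotted sixteenth note = 3; thirty-second tied to sixteenth (thirty-second + sixteenth) = 3; double-dotted quarter note = 14.
Adding: 1 + 6 + 12 + 16 + 16 + 16 + 3 + 4 + 12 + 12 + 3 + 3 + 14 = 118.
118 ÷ 48 = 2 complete bars with 22 thirty-second notes remaining.

22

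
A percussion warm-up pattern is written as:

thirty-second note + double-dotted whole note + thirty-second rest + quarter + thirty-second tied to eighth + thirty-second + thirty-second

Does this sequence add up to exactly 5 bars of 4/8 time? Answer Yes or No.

No

One bar of 4/8 = 16 thirty-second notes, so 5 bars = 80.
Convert each value to thirty-second notes: thirty-second note = 1; double-dotted whole note = 56; thirty-second rest = 1; quarter = 8; thirty-second tied to eighth (thirty-second + eighth) = 5; thirty-second = 1; thirty-second = 1.
Altogether 1 + 56 + 1 + 8 + 5 + 1 + 1 = 73.
73 falls short of 80, so the answer is No.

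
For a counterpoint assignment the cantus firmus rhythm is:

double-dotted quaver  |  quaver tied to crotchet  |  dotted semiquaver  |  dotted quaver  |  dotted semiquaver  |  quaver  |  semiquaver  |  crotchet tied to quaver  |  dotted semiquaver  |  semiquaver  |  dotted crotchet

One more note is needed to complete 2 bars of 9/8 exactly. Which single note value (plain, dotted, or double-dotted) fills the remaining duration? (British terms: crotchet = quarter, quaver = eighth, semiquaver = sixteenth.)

2 bars of 9/8 = 72 thirty-second notes.
Each duration in thirty-second notes: double-dotted quaver = 7; quaver tied to crotchet (quaver + crotchet) = 12; dotted semiquaver = 3; dotted quaver = 6; dotted semiquaver = 3; quaver = 4; semiquaver = 2; crotchet tied to quaver (crotchet + quaver) = 12; dotted semiquaver = 3; semiquaver = 2; dotted crotchet = 12.
Altogether 7 + 12 + 3 + 6 + 3 + 4 + 2 + 12 + 3 + 2 + 12 = 66.
Remaining: 72 − 66 = 6 thirty-second notes, which is a dotted eighth note.

dotted eighth note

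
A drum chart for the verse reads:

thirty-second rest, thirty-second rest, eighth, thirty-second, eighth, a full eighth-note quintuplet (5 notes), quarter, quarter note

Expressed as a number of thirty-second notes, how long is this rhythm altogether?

43

In thirty-second notes: thirty-second rest = 1; thirty-second rest = 1; eighth = 4; thirty-second = 1; eighth = 4; a full eighth-note quintuplet (5 notes) (five quintuplet eighths span one half) = 16; quarter = 8; quarter note = 8.
Total: 1 + 1 + 4 + 1 + 4 + 16 + 8 + 8 = 43 thirty-second notes.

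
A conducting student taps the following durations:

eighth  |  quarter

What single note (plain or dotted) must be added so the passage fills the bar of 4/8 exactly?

eighth note

The bar of 4/8 = 4 eighth notes.
Express everything in eighth notes: eighth = 1; quarter = 2.
Sum: 1 + 2 = 3.
Remaining: 4 − 3 = 1 eighth note, which is a eighth note.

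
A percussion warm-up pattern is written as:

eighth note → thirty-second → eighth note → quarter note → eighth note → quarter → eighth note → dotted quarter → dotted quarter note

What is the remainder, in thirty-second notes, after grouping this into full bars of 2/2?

One bar of 2/2 = 32 thirty-second notes.
Express everything in thirty-second notes: eighth note = 4; thirty-second = 1; eighth note = 4; quarter note = 8; eighth note = 4; quarter = 8; eighth note = 4; dotted quarter = 12; dotted quarter note = 12.
Altogether 4 + 1 + 4 + 8 + 4 + 8 + 4 + 12 + 12 = 57.
57 ÷ 32 = 1 complete bar with 25 thirty-second notes remaining.

25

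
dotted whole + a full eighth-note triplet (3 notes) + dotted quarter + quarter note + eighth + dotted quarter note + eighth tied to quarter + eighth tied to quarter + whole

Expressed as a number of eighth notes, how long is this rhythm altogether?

Convert each value to eighth notes: dotted whole = 12; a full eighth-note triplet (3 notes) (three triplet eighths span one quarter) = 2; dotted quarter = 3; quarter note = 2; eighth = 1; dotted quarter note = 3; eighth tied to quarter (eighth + quarter) = 3; eighth tied to quarter (eighth + quarter) = 3; whole = 8.
Sum: 12 + 2 + 3 + 2 + 1 + 3 + 3 + 3 + 8 = 37 eighth notes.

37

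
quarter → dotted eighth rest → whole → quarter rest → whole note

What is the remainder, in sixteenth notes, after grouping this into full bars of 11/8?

21

One bar of 11/8 = 22 sixteenth notes.
Express everything in sixteenth notes: quarter = 4; dotted eighth rest = 3; whole = 16; quarter rest = 4; whole note = 16.
Sum: 4 + 3 + 16 + 4 + 16 = 43.
43 ÷ 22 = 1 complete bar with 21 sixteenth notes remaining.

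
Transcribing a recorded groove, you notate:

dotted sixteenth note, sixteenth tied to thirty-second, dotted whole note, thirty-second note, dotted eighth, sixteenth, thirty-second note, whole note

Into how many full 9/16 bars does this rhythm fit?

One bar of 9/16 = 18 thirty-second notes.
Working in thirty-second notes: dotted sixteenth note = 3; sixteenth tied to thirty-second (sixteenth + thirty-second) = 3; dotted whole note = 48; thirty-second note = 1; dotted eighth = 6; sixteenth = 2; thirty-second note = 1; whole note = 32.
Sum: 3 + 3 + 48 + 1 + 6 + 2 + 1 + 32 = 96.
96 ÷ 18 = 5 complete bars with 6 left over.

5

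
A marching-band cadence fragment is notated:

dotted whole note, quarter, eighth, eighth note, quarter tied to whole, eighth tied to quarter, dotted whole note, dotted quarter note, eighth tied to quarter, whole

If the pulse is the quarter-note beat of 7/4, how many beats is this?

27.5

One quarter-note beat = 2 eighth notes.
Convert each value to eighth notes: dotted whole note = 12; quarter = 2; eighth = 1; eighth note = 1; quarter tied to whole (quarter + whole) = 10; eighth tied to quarter (eighth + quarter) = 3; dotted whole note = 12; dotted quarter note = 3; eighth tied to quarter (eighth + quarter) = 3; whole = 8.
Sum: 12 + 2 + 1 + 1 + 10 + 3 + 12 + 3 + 3 + 8 = 55.
55 ÷ 2 = 27.5 beats.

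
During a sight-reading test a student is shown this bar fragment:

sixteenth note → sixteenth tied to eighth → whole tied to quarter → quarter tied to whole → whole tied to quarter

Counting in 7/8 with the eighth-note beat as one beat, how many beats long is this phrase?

One eighth-note beat = 2 sixteenth notes.
In sixteenth notes: sixteenth note = 1; sixteenth tied to eighth (sixteenth + eighth) = 3; whole tied to quarter (whole + quarter) = 20; quarter tied to whole (quarter + whole) = 20; whole tied to quarter (whole + quarter) = 20.
Sum: 1 + 3 + 20 + 20 + 20 = 64.
64 ÷ 2 = 32 beats.

32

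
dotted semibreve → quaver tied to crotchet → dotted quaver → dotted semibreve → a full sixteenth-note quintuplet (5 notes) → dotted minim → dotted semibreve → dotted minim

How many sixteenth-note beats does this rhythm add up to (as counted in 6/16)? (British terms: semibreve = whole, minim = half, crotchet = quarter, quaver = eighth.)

One sixteenth-note beat = 2 thirty-second notes.
In thirty-second notes: dotted semibreve = 48; quaver tied to crotchet (quaver + crotchet) = 12; dotted quaver = 6; dotted semibreve = 48; a full sixteenth-note quintuplet (5 notes) (five quintuplet sixteenths span one quarter) = 8; dotted minim = 24; dotted semibreve = 48; dotted minim = 24.
Total: 48 + 12 + 6 + 48 + 8 + 24 + 48 + 24 = 218.
218 ÷ 2 = 109 beats.

109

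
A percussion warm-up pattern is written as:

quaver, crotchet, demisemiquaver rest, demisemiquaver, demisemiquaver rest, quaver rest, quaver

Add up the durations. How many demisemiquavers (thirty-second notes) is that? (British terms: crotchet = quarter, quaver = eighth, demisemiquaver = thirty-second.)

Convert each value to thirty-second notes: quaver = 4; crotchet = 8; demisemiquaver rest = 1; demisemiquaver = 1; demisemiquaver rest = 1; quaver rest = 4; quaver = 4.
Adding: 4 + 8 + 1 + 1 + 1 + 4 + 4 = 23 thirty-second notes.

23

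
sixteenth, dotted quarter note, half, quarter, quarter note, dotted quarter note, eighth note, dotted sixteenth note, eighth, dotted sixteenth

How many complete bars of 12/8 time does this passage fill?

One bar of 12/8 = 48 thirty-second notes.
Convert each value to thirty-second notes: sixteenth = 2; dotted quarter note = 12; half = 16; quarter = 8; quarter note = 8; dotted quarter note = 12; eighth note = 4; dotted sixteenth note = 3; eighth = 4; dotted sixteenth = 3.
Altogether 2 + 12 + 16 + 8 + 8 + 12 + 4 + 3 + 4 + 3 = 72.
72 ÷ 48 = 1 complete bar with 24 left over.

1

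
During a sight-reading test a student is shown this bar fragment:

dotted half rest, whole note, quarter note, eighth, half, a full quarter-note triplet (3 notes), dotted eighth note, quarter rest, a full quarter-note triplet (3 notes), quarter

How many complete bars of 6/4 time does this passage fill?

2

One bar of 6/4 = 24 sixteenth notes.
Each duration in sixteenth notes: dotted half rest = 12; whole note = 16; quarter note = 4; eighth = 2; half = 8; a full quarter-note triplet (3 notes) (three triplet quarters span one half) = 8; dotted eighth note = 3; quarter rest = 4; a full quarter-note triplet (3 notes) (three triplet quarters span one half) = 8; quarter = 4.
Altogether 12 + 16 + 4 + 2 + 8 + 8 + 3 + 4 + 8 + 4 = 69.
69 ÷ 24 = 2 complete bars with 21 left over.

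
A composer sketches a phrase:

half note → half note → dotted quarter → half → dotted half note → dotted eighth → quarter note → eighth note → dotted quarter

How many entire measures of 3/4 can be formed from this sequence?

One bar of 3/4 = 12 sixteenth notes.
Working in sixteenth notes: half note = 8; half note = 8; dotted quarter = 6; half = 8; dotted half note = 12; dotted eighth = 3; quarter note = 4; eighth note = 2; dotted quarter = 6.
Total: 8 + 8 + 6 + 8 + 12 + 3 + 4 + 2 + 6 = 57.
57 ÷ 12 = 4 complete bars with 9 left over.

4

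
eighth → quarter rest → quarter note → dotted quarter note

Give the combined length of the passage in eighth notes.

Each duration in eighth notes: eighth = 1; quarter rest = 2; quarter note = 2; dotted quarter note = 3.
Sum: 1 + 2 + 2 + 3 = 8 eighth notes.

8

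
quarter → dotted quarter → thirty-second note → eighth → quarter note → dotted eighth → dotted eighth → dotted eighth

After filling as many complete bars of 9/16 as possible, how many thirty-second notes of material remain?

One bar of 9/16 = 18 thirty-second notes.
Express everything in thirty-second notes: quarter = 8; dotted quarter = 12; thirty-second note = 1; eighth = 4; quarter note = 8; dotted eighth = 6; dotted eighth = 6; dotted eighth = 6.
Sum: 8 + 12 + 1 + 4 + 8 + 6 + 6 + 6 = 51.
51 ÷ 18 = 2 complete bars with 15 thirty-second notes remaining.

15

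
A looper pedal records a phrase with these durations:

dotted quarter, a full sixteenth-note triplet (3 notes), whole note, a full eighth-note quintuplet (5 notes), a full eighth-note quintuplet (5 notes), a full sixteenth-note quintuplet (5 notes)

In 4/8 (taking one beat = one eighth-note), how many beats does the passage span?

One eighth-note beat = 2 sixteenth notes.
Express everything in sixteenth notes: dotted quarter = 6; a full sixteenth-note triplet (3 notes) (three triplet sixteenths span one eighth) = 2; whole note = 16; a full eighth-note quintuplet (5 notes) (five quintuplet eighths span one half) = 8; a full eighth-note quintuplet (5 notes) (five quintuplet eighths span one half) = 8; a full sixteenth-note quintuplet (5 notes) (five quintuplet sixteenths span one quarter) = 4.
Total: 6 + 2 + 16 + 8 + 8 + 4 = 44.
44 ÷ 2 = 22 beats.

22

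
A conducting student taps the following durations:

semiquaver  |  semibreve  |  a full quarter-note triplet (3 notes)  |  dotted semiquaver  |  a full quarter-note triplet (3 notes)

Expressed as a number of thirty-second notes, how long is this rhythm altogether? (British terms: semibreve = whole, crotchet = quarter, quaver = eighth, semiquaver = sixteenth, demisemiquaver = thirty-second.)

69

Each duration in thirty-second notes: semiquaver = 2; semibreve = 32; a full quarter-note triplet (3 notes) (three triplet quarters span one half) = 16; dotted semiquaver = 3; a full quarter-note triplet (3 notes) (three triplet quarters span one half) = 16.
Adding: 2 + 32 + 16 + 3 + 16 = 69 thirty-second notes.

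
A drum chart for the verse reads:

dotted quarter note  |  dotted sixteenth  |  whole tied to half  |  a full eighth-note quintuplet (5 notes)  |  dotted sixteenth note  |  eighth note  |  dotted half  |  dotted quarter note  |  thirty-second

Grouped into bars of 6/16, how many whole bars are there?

10

One bar of 6/16 = 12 thirty-second notes.
Working in thirty-second notes: dotted quarter note = 12; dotted sixteenth = 3; whole tied to half (whole + half) = 48; a full eighth-note quintuplet (5 notes) (five quintuplet eighths span one half) = 16; dotted sixteenth note = 3; eighth note = 4; dotted half = 24; dotted quarter note = 12; thirty-second = 1.
Adding: 12 + 3 + 48 + 16 + 3 + 4 + 24 + 12 + 1 = 123.
123 ÷ 12 = 10 complete bars with 3 left over.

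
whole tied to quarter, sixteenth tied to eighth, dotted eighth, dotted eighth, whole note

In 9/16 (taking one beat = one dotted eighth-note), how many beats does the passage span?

15

One dotted eighth-note beat = 3 sixteenth notes.
Convert each value to sixteenth notes: whole tied to quarter (whole + quarter) = 20; sixteenth tied to eighth (sixteenth + eighth) = 3; dotted eighth = 3; dotted eighth = 3; whole note = 16.
Sum: 20 + 3 + 3 + 3 + 16 = 45.
45 ÷ 3 = 15 beats.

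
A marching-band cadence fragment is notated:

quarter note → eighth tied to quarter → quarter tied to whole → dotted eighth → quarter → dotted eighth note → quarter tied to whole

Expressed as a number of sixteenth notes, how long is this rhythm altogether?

60

Each duration in sixteenth notes: quarter note = 4; eighth tied to quarter (eighth + quarter) = 6; quarter tied to whole (quarter + whole) = 20; dotted eighth = 3; quarter = 4; dotted eighth note = 3; quarter tied to whole (quarter + whole) = 20.
Sum: 4 + 6 + 20 + 3 + 4 + 3 + 20 = 60 sixteenth notes.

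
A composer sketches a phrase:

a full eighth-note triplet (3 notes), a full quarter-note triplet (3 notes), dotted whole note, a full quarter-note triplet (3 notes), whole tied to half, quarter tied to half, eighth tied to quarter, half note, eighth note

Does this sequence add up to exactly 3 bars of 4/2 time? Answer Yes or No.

Yes

One bar of 4/2 = 16 eighth notes, so 3 bars = 48.
Convert each value to eighth notes: a full eighth-note triplet (3 notes) (three triplet eighths span one quarter) = 2; a full quarter-note triplet (3 notes) (three triplet quarters span one half) = 4; dotted whole note = 12; a full quarter-note triplet (3 notes) (three triplet quarters span one half) = 4; whole tied to half (whole + half) = 12; quarter tied to half (quarter + half) = 6; eighth tied to quarter (eighth + quarter) = 3; half note = 4; eighth note = 1.
Total: 2 + 4 + 12 + 4 + 12 + 6 + 3 + 4 + 1 = 48.
48 equals 48, so the answer is Yes.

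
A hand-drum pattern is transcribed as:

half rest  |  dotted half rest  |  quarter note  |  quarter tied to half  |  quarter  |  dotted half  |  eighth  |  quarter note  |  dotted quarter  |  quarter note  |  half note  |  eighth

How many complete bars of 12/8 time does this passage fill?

One bar of 12/8 = 12 eighth notes.
Each duration in eighth notes: half rest = 4; dotted half rest = 6; quarter note = 2; quarter tied to half (quarter + half) = 6; quarter = 2; dotted half = 6; eighth = 1; quarter note = 2; dotted quarter = 3; quarter note = 2; half note = 4; eighth = 1.
Adding: 4 + 6 + 2 + 6 + 2 + 6 + 1 + 2 + 3 + 2 + 4 + 1 = 39.
39 ÷ 12 = 3 complete bars with 3 left over.

3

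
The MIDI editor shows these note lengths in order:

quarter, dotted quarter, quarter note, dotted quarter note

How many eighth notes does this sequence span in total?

10

In eighth notes: quarter = 2; dotted quarter = 3; quarter note = 2; dotted quarter note = 3.
Adding: 2 + 3 + 2 + 3 = 10 eighth notes.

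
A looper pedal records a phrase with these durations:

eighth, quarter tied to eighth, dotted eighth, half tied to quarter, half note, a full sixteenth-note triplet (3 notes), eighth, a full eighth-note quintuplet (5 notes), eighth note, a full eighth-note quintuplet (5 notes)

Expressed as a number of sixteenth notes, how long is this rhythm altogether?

Each duration in sixteenth notes: eighth = 2; quarter tied to eighth (quarter + eighth) = 6; dotted eighth = 3; half tied to quarter (half + quarter) = 12; half note = 8; a full sixteenth-note triplet (3 notes) (three triplet sixteenths span one eighth) = 2; eighth = 2; a full eighth-note quintuplet (5 notes) (five quintuplet eighths span one half) = 8; eighth note = 2; a full eighth-note quintuplet (5 notes) (five quintuplet eighths span one half) = 8.
Altogether 2 + 6 + 3 + 12 + 8 + 2 + 2 + 8 + 2 + 8 = 53 sixteenth notes.

53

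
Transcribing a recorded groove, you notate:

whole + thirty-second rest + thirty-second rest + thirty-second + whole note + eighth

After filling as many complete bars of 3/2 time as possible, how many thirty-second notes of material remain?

23

One bar of 3/2 = 48 thirty-second notes.
In thirty-second notes: whole = 32; thirty-second rest = 1; thirty-second rest = 1; thirty-second = 1; whole note = 32; eighth = 4.
Altogether 32 + 1 + 1 + 1 + 32 + 4 = 71.
71 ÷ 48 = 1 complete bar with 23 thirty-second notes remaining.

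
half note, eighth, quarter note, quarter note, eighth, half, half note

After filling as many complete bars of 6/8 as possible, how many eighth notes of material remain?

0

One bar of 6/8 = 6 eighth notes.
Express everything in eighth notes: half note = 4; eighth = 1; quarter note = 2; quarter note = 2; eighth = 1; half = 4; half note = 4.
Sum: 4 + 1 + 2 + 2 + 1 + 4 + 4 = 18.
18 ÷ 6 = 3 complete bars with 0 eighth notes remaining.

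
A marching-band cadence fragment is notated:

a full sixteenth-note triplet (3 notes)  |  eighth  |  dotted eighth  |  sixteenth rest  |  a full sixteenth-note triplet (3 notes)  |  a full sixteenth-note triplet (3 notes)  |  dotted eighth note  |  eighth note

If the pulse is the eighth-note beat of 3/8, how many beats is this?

8.5

One eighth-note beat = 2 sixteenth notes.
Working in sixteenth notes: a full sixteenth-note triplet (3 notes) (three triplet sixteenths span one eighth) = 2; eighth = 2; dotted eighth = 3; sixteenth rest = 1; a full sixteenth-note triplet (3 notes) (three triplet sixteenths span one eighth) = 2; a full sixteenth-note triplet (3 notes) (three triplet sixteenths span one eighth) = 2; dotted eighth note = 3; eighth note = 2.
Adding: 2 + 2 + 3 + 1 + 2 + 2 + 3 + 2 = 17.
17 ÷ 2 = 8.5 beats.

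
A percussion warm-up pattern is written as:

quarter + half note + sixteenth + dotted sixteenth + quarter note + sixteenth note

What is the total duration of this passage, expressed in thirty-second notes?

39

Each duration in thirty-second notes: quarter = 8; half note = 16; sixteenth = 2; dotted sixteenth = 3; quarter note = 8; sixteenth note = 2.
Adding: 8 + 16 + 2 + 3 + 8 + 2 = 39 thirty-second notes.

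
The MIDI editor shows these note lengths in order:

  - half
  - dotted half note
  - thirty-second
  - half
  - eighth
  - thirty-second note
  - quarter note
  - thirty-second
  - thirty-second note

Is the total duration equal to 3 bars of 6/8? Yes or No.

Yes

One bar of 6/8 = 24 thirty-second notes, so 3 bars = 72.
Express everything in thirty-second notes: half = 16; dotted half note = 24; thirty-second = 1; half = 16; eighth = 4; thirty-second note = 1; quarter note = 8; thirty-second = 1; thirty-second note = 1.
Adding: 16 + 24 + 1 + 16 + 4 + 1 + 8 + 1 + 1 = 72.
72 equals 72, so the answer is Yes.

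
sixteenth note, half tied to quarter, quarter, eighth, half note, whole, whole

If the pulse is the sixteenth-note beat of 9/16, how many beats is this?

59

One sixteenth-note beat = 2 thirty-second notes.
In thirty-second notes: sixteenth note = 2; half tied to quarter (half + quarter) = 24; quarter = 8; eighth = 4; half note = 16; whole = 32; whole = 32.
Adding: 2 + 24 + 8 + 4 + 16 + 32 + 32 = 118.
118 ÷ 2 = 59 beats.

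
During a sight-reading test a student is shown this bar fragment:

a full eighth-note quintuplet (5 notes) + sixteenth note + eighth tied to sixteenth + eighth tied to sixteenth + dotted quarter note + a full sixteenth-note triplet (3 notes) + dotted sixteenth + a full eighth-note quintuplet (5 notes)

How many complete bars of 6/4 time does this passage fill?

One bar of 6/4 = 48 thirty-second notes.
Express everything in thirty-second notes: a full eighth-note quintuplet (5 notes) (five quintuplet eighths span one half) = 16; sixteenth note = 2; eighth tied to sixteenth (eighth + sixteenth) = 6; eighth tied to sixteenth (eighth + sixteenth) = 6; dotted quarter note = 12; a full sixteenth-note triplet (3 notes) (three triplet sixteenths span one eighth) = 4; dotted sixteenth = 3; a full eighth-note quintuplet (5 notes) (five quintuplet eighths span one half) = 16.
Total: 16 + 2 + 6 + 6 + 12 + 4 + 3 + 16 = 65.
65 ÷ 48 = 1 complete bar with 17 left over.

1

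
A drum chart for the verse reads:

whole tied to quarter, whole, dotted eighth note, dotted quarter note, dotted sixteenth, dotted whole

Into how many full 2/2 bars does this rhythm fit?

4

One bar of 2/2 = 32 thirty-second notes.
Working in thirty-second notes: whole tied to quarter (whole + quarter) = 40; whole = 32; dotted eighth note = 6; dotted quarter note = 12; dotted sixteenth = 3; dotted whole = 48.
Sum: 40 + 32 + 6 + 12 + 3 + 48 = 141.
141 ÷ 32 = 4 complete bars with 13 left over.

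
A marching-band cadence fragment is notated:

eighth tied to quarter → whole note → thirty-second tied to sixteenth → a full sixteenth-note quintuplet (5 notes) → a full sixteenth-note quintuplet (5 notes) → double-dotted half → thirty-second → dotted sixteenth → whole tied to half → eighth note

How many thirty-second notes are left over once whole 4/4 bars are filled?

One bar of 4/4 = 32 thirty-second notes.
In thirty-second notes: eighth tied to quarter (eighth + quarter) = 12; whole note = 32; thirty-second tied to sixteenth (thirty-second + sixteenth) = 3; a full sixteenth-note quintuplet (5 notes) (five quintuplet sixteenths span one quarter) = 8; a full sixteenth-note quintuplet (5 notes) (five quintuplet sixteenths span one quarter) = 8; double-dotted half = 28; thirty-second = 1; dotted sixteenth = 3; whole tied to half (whole + half) = 48; eighth note = 4.
Total: 12 + 32 + 3 + 8 + 8 + 28 + 1 + 3 + 48 + 4 = 147.
147 ÷ 32 = 4 complete bars with 19 thirty-second notes remaining.

19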